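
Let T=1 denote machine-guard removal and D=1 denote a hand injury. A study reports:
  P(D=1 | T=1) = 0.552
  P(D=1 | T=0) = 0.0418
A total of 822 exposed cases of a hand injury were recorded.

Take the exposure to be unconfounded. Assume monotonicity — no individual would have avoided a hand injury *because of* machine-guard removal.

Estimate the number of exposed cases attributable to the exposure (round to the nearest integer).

Let p₁ = 0.552, p₀ = 0.0418.
PN = (p₁ − p₀)/p₁ = (0.552 − 0.0418) / 0.552 ≈ 0.92428.
Attributable cases ≈ PN × (exposed cases) = 0.92428 × 822 ≈ 759.75.

about 760 cases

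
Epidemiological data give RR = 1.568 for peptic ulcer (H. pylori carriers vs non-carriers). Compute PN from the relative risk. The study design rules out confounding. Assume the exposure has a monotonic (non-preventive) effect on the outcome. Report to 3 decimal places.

Under exogeneity and monotonicity, PN = (RR − 1) / RR = 1 − 1/RR.
PN = (1.568 − 1) / 1.568 = 0.568 / 1.568 ≈ 0.3622

PN ≈ 0.362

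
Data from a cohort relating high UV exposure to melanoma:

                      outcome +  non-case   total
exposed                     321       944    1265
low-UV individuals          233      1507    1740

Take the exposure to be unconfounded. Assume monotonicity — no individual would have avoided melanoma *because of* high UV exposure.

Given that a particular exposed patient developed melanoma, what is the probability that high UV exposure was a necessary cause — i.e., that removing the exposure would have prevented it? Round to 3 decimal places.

PN ≈ 0.472

p₁ = P(outcome | exposed) = 321/1265 = 0.25375
p₀ = P(outcome | unexposed) = 233/1740 = 0.13391
Under exogeneity and monotonicity, PN = (p₁ − p₀) / p₁.
PN = (0.25375 − 0.13391) / 0.25375 = 0.11985 / 0.25375 ≈ 0.4723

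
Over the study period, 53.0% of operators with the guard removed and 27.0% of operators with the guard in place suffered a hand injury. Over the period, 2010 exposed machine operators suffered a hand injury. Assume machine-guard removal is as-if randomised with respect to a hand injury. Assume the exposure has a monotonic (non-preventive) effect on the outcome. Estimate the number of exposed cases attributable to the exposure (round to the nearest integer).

p₁ = 0.53, p₀ = 0.27.
PN = (p₁ − p₀)/p₁ = (0.53 − 0.27) / 0.53 ≈ 0.49057.
Attributable cases ≈ PN × (exposed cases) = 0.49057 × 2010 ≈ 986.04.

about 986 cases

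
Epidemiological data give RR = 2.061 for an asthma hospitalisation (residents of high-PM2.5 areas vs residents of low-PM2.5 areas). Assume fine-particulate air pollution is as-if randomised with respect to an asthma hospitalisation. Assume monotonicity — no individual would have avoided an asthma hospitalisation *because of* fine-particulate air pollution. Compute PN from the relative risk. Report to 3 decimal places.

Under exogeneity and monotonicity, PN = (RR − 1) / RR = 1 − 1/RR.
PN = (2.061 − 1) / 2.061 = 1.061 / 2.061 ≈ 0.5148

PN ≈ 0.515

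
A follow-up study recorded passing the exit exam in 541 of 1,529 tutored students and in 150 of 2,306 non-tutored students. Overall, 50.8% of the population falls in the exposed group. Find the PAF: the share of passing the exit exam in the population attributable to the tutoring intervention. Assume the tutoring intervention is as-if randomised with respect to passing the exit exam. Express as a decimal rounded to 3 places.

PAF ≈ 0.693

p₁ = P(outcome | exposed) = 541/1529 = 0.35383
p₀ = P(outcome | unexposed) = 150/2306 = 0.065048
Overall risk P(Y=1) = π·p₁ + (1−π)·p₀ = 0.508×0.35383 + 0.492×0.065048 = 0.21175.
Under exogeneity, PAF = [P(Y=1) − p₀] / P(Y=1).
PAF = (0.21175 − 0.065048) / 0.21175 ≈ 0.6928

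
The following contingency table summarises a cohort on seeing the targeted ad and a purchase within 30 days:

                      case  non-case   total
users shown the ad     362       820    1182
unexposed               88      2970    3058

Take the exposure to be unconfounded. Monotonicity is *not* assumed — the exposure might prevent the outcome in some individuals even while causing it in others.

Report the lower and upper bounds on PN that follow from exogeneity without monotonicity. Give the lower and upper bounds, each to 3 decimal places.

0.906 ≤ PN ≤ 1.000

p₁ = P(outcome | exposed) = 362/1182 = 0.30626
p₀ = P(outcome | unexposed) = 88/3058 = 0.028777
Under exogeneity alone the bounds on PN are max{0,(p₁−p₀)/p₁} ≤ PN ≤ min{1,(1−p₀)/p₁}.
  lower = (p₁ − p₀)/p₁ = 0.27748 / 0.30626 ≈ 0.9060
  upper = min{1, (1 − p₀)/p₁} = 0.97122 / 0.30626 ≈ 3.1712 → capped at 1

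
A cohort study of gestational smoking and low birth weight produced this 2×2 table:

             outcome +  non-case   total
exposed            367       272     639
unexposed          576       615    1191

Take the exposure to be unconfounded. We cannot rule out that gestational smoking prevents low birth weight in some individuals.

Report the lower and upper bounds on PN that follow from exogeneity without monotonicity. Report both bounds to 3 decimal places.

0.158 ≤ PN ≤ 0.899

p₁ = P(outcome | exposed) = 367/639 = 0.57433
p₀ = P(outcome | unexposed) = 576/1191 = 0.48363
Under exogeneity alone the bounds on PN are max{0,(p₁−p₀)/p₁} ≤ PN ≤ min{1,(1−p₀)/p₁}.
  lower = (p₁ − p₀)/p₁ = 0.090708 / 0.57433 ≈ 0.1579
  upper = min{1, (1 − p₀)/p₁} = 0.51637 / 0.57433 ≈ 0.8991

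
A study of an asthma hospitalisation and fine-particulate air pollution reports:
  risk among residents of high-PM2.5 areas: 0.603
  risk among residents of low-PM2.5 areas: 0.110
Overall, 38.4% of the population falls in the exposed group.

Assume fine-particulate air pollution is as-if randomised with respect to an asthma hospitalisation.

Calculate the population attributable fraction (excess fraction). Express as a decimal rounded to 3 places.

Let p₁ = 0.603, p₀ = 0.11.
Overall risk P(Y=1) = π·p₁ + (1−π)·p₀ = 0.384×0.603 + 0.616×0.11 = 0.29931.
Under exogeneity, PAF = [P(Y=1) − p₀] / P(Y=1).
PAF = (0.29931 − 0.11) / 0.29931 ≈ 0.6325

PAF ≈ 0.632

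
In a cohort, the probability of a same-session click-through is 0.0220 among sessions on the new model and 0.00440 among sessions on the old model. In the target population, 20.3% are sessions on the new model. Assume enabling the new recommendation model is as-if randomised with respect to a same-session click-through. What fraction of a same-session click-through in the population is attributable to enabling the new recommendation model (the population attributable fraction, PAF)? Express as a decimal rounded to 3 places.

PAF ≈ 0.448

Let p₁ = 0.022, p₀ = 0.0044.
Overall risk P(Y=1) = π·p₁ + (1−π)·p₀ = 0.203×0.022 + 0.797×0.0044 = 0.0079728.
Under exogeneity, PAF = [P(Y=1) − p₀] / P(Y=1).
PAF = (0.0079728 − 0.0044) / 0.0079728 ≈ 0.4481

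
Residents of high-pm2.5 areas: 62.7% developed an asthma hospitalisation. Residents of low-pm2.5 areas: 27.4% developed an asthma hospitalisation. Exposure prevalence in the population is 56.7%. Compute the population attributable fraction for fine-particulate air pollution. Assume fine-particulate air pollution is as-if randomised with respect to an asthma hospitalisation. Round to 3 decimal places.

p₁ = 0.627, p₀ = 0.274.
Overall risk P(Y=1) = π·p₁ + (1−π)·p₀ = 0.567×0.627 + 0.433×0.274 = 0.47415.
Under exogeneity, PAF = [P(Y=1) − p₀] / P(Y=1).
PAF = (0.47415 − 0.274) / 0.47415 ≈ 0.4221

PAF ≈ 0.422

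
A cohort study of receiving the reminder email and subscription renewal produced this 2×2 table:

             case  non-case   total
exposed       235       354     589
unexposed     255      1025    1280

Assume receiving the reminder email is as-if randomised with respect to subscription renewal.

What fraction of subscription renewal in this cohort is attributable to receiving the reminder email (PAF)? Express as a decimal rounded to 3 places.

PAF ≈ 0.240

p₁ = P(outcome | exposed) = 235/589 = 0.39898
p₀ = P(outcome | unexposed) = 255/1280 = 0.19922
Exposure prevalence π = 589/1869 = 0.31514; overall risk P(Y=1) = 0.26217.
Under exogeneity, PAF = [P(Y=1) − p₀]/P(Y=1).
PAF = (0.26217 − 0.19922) / 0.26217 ≈ 0.2401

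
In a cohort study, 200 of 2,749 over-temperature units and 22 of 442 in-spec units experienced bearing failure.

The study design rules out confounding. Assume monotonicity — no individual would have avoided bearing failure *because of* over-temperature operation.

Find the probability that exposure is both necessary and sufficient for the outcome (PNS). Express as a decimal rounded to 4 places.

PNS ≈ 0.0230

p₁ = P(outcome | exposed) = 200/2749 = 0.072754
p₀ = P(outcome | unexposed) = 22/442 = 0.049774
Under exogeneity and monotonicity, PNS = p₁ − p₀.
PNS = 0.072754 − 0.049774 = 0.02298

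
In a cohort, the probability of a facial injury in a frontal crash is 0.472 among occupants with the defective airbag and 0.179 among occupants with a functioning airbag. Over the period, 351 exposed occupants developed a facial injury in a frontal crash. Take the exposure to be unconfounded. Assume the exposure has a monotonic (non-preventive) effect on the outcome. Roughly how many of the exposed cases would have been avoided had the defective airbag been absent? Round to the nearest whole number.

Let p₁ = 0.472, p₀ = 0.179.
PN = (p₁ − p₀)/p₁ = (0.472 − 0.179) / 0.472 ≈ 0.62076.
Attributable cases ≈ PN × (exposed cases) = 0.62076 × 351 ≈ 217.89.

about 218 cases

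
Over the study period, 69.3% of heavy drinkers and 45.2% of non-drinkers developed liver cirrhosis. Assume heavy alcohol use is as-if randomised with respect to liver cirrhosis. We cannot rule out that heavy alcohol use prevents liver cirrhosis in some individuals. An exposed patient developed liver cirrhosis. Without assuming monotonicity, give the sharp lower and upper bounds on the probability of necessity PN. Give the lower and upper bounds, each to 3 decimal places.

p₁ = 0.693, p₀ = 0.452.
Under exogeneity alone the bounds on PN are max{0,(p₁−p₀)/p₁} ≤ PN ≤ min{1,(1−p₀)/p₁}.
  lower = (p₁ − p₀)/p₁ = 0.241 / 0.693 ≈ 0.3478
  upper = min{1, (1 − p₀)/p₁} = 0.548 / 0.693 ≈ 0.7908

0.348 ≤ PN ≤ 0.791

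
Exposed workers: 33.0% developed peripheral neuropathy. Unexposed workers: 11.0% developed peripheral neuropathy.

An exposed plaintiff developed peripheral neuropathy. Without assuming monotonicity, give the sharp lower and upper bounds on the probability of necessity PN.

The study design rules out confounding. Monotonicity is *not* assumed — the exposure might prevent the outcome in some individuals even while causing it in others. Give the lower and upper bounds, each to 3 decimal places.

p₁ = 0.33, p₀ = 0.11.
Under exogeneity alone the bounds on PN are max{0,(p₁−p₀)/p₁} ≤ PN ≤ min{1,(1−p₀)/p₁}.
  lower = (p₁ − p₀)/p₁ = 0.22 / 0.33 ≈ 0.6667
  upper = min{1, (1 − p₀)/p₁} = 0.89 / 0.33 ≈ 2.6970 → capped at 1

0.667 ≤ PN ≤ 1.000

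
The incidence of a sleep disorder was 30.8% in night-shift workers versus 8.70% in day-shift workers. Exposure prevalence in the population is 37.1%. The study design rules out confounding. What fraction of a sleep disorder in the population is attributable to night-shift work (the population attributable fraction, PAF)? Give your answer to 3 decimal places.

PAF ≈ 0.485

p₁ = 0.308, p₀ = 0.087.
Overall risk P(Y=1) = π·p₁ + (1−π)·p₀ = 0.371×0.308 + 0.629×0.087 = 0.16899.
Under exogeneity, PAF = [P(Y=1) − p₀] / P(Y=1).
PAF = (0.16899 − 0.087) / 0.16899 ≈ 0.4852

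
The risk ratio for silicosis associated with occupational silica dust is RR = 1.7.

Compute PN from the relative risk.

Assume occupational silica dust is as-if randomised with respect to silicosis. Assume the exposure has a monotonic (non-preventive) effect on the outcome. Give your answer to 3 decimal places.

Under exogeneity and monotonicity, PN = (RR − 1) / RR = 1 − 1/RR.
PN = (1.7 − 1) / 1.7 = 0.7 / 1.7 ≈ 0.4118

PN ≈ 0.412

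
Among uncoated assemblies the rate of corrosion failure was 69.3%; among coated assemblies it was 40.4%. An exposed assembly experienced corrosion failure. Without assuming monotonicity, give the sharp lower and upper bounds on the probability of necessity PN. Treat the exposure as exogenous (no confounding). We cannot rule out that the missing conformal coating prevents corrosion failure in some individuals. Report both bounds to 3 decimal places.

p₁ = 0.693, p₀ = 0.404.
Under exogeneity alone the bounds on PN are max{0,(p₁−p₀)/p₁} ≤ PN ≤ min{1,(1−p₀)/p₁}.
  lower = (p₁ − p₀)/p₁ = 0.289 / 0.693 ≈ 0.4170
  upper = min{1, (1 − p₀)/p₁} = 0.596 / 0.693 ≈ 0.8600

0.417 ≤ PN ≤ 0.860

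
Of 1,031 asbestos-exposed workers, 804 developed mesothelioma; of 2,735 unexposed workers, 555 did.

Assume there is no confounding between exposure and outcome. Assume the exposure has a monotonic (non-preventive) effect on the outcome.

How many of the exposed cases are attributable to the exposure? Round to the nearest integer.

about 595 cases

p₁ = P(outcome | exposed) = 804/1031 = 0.77983
p₀ = P(outcome | unexposed) = 555/2735 = 0.20293
PN = (p₁ − p₀)/p₁ = (0.77983 − 0.20293) / 0.77983 ≈ 0.73978.
Attributable cases ≈ PN × (exposed cases) = 0.73978 × 804 ≈ 594.78.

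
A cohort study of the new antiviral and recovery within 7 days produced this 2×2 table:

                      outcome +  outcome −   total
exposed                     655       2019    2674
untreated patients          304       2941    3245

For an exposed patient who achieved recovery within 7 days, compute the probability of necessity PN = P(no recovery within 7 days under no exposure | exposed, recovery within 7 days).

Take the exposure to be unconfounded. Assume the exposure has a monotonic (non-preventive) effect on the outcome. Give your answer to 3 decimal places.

PN ≈ 0.618

p₁ = P(outcome | exposed) = 655/2674 = 0.24495
p₀ = P(outcome | unexposed) = 304/3245 = 0.093683
Under exogeneity and monotonicity, PN = (p₁ − p₀)/p₁.
PN = (0.24495 − 0.093683) / 0.24495 ≈ 0.6175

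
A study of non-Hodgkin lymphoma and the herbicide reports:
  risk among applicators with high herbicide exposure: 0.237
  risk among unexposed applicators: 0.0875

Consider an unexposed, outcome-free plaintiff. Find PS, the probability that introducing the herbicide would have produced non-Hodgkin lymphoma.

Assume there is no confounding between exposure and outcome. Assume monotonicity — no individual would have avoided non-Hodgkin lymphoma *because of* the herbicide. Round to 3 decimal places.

PS ≈ 0.164

Let p₁ = 0.237, p₀ = 0.0875.
Under exogeneity and monotonicity, PS = (p₁ − p₀) / (1 − p₀).
PS = (0.237 − 0.0875) / (1 − 0.0875) = 0.1495 / 0.9125 ≈ 0.1638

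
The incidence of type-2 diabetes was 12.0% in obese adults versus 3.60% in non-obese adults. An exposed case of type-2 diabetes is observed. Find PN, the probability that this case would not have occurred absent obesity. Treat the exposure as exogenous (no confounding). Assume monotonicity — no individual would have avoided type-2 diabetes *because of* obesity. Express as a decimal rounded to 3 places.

PN ≈ 0.700

p₁ = 0.12, p₀ = 0.036.
Under exogeneity and monotonicity, PN = (p₁ − p₀) / p₁.
PN = (0.12 − 0.036) / 0.12 = 0.084 / 0.12 ≈ 0.7000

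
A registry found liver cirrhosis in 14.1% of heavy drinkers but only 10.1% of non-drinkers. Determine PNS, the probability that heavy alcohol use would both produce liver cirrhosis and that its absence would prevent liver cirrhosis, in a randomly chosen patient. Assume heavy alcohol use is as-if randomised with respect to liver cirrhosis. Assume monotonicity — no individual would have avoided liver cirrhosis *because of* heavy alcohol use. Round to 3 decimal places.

p₁ = 0.141, p₀ = 0.101.
Under exogeneity and monotonicity, PNS = p₁ − p₀.
PNS = 0.141 − 0.101 = 0.04

PNS ≈ 0.040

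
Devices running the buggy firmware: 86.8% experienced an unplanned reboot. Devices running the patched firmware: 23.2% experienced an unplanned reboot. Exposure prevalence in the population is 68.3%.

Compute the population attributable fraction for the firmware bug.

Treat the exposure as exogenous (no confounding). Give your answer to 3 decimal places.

PAF ≈ 0.652

p₁ = 0.868, p₀ = 0.232.
Overall risk P(Y=1) = π·p₁ + (1−π)·p₀ = 0.683×0.868 + 0.317×0.232 = 0.66639.
Under exogeneity, PAF = [P(Y=1) − p₀] / P(Y=1).
PAF = (0.66639 − 0.232) / 0.66639 ≈ 0.6519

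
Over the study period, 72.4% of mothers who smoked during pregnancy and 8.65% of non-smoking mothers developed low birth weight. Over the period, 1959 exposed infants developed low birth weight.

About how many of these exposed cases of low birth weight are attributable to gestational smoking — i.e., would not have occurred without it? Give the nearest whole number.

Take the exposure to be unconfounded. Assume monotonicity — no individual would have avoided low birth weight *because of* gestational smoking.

about 1725 cases

p₁ = 0.724, p₀ = 0.0865.
PN = (p₁ − p₀)/p₁ = (0.724 − 0.0865) / 0.724 ≈ 0.88052.
Attributable cases ≈ PN × (exposed cases) = 0.88052 × 1959 ≈ 1724.95.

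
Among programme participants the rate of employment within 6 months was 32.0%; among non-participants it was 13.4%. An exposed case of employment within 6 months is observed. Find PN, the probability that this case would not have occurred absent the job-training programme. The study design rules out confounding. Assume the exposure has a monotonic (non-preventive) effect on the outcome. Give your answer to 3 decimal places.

p₁ = 0.32, p₀ = 0.134.
Under exogeneity and monotonicity, PN = (p₁ − p₀) / p₁.
PN = (0.32 − 0.134) / 0.32 = 0.186 / 0.32 ≈ 0.5812

PN ≈ 0.581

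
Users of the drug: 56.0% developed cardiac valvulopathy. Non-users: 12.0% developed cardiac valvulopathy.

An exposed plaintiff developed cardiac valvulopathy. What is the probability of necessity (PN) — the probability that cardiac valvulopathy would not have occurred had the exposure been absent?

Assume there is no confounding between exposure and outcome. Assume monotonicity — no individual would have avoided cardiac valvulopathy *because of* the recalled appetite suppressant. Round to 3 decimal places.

PN ≈ 0.786

p₁ = 0.56, p₀ = 0.12.
Under exogeneity and monotonicity, PN = (p₁ − p₀) / p₁.
PN = (0.56 − 0.12) / 0.56 = 0.44 / 0.56 ≈ 0.7857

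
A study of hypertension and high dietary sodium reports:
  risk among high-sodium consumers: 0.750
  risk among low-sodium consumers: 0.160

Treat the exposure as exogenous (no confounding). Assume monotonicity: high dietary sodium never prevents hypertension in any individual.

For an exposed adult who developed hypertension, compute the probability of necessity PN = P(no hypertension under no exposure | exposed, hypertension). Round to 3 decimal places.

Let p₁ = 0.75, p₀ = 0.16.
Under exogeneity and monotonicity, PN = (p₁ − p₀) / p₁.
PN = (0.75 − 0.16) / 0.75 = 0.59 / 0.75 ≈ 0.7867

PN ≈ 0.787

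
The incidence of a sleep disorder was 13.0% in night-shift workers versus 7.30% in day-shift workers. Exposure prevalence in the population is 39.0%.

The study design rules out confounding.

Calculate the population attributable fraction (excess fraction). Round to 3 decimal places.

p₁ = 0.13, p₀ = 0.073.
Overall risk P(Y=1) = π·p₁ + (1−π)·p₀ = 0.39×0.13 + 0.61×0.073 = 0.09523.
Under exogeneity, PAF = [P(Y=1) − p₀] / P(Y=1).
PAF = (0.09523 − 0.073) / 0.09523 ≈ 0.2334

PAF ≈ 0.233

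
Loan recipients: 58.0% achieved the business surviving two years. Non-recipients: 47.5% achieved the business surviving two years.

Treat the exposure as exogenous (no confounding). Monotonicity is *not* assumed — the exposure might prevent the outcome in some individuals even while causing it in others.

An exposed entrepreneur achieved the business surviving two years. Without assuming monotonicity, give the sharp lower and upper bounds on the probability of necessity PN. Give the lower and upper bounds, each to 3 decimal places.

0.181 ≤ PN ≤ 0.905

p₁ = 0.58, p₀ = 0.475.
Under exogeneity alone the bounds on PN are max{0,(p₁−p₀)/p₁} ≤ PN ≤ min{1,(1−p₀)/p₁}.
  lower = (p₁ − p₀)/p₁ = 0.105 / 0.58 ≈ 0.1810
  upper = min{1, (1 − p₀)/p₁} = 0.525 / 0.58 ≈ 0.9052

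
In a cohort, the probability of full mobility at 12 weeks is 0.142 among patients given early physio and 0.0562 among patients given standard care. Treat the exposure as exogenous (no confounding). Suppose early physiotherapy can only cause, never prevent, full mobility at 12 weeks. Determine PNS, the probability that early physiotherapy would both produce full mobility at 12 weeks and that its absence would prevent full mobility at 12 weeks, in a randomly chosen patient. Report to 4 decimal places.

Let p₁ = 0.142, p₀ = 0.0562.
Under exogeneity and monotonicity, PNS = p₁ − p₀.
PNS = 0.142 − 0.0562 = 0.0858

PNS ≈ 0.0858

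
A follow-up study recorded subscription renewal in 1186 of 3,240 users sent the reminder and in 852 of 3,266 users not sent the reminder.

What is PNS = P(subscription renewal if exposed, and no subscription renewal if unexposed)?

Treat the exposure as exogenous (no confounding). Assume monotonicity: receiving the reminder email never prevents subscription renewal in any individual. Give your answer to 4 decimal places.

p₁ = P(outcome | exposed) = 1186/3240 = 0.36605
p₀ = P(outcome | unexposed) = 852/3266 = 0.26087
Under exogeneity and monotonicity, PNS = p₁ − p₀.
PNS = 0.36605 − 0.26087 = 0.10518

PNS ≈ 0.1052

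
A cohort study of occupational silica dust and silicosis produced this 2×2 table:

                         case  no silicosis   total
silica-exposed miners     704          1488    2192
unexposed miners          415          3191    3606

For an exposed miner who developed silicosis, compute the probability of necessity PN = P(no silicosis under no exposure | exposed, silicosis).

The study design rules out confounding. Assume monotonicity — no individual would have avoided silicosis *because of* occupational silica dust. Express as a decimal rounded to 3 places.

PN ≈ 0.642

p₁ = P(outcome | exposed) = 704/2192 = 0.32117
p₀ = P(outcome | unexposed) = 415/3606 = 0.11509
Under exogeneity and monotonicity, PN = (p₁ − p₀) / p₁.
PN = (0.32117 − 0.11509) / 0.32117 = 0.20608 / 0.32117 ≈ 0.6417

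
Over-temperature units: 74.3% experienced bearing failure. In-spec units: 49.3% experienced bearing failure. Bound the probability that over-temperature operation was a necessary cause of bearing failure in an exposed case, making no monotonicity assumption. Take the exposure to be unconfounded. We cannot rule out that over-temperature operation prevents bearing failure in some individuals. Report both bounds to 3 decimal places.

p₁ = 0.743, p₀ = 0.493.
Under exogeneity alone the bounds on PN are max{0,(p₁−p₀)/p₁} ≤ PN ≤ min{1,(1−p₀)/p₁}.
  lower = (p₁ − p₀)/p₁ = 0.25 / 0.743 ≈ 0.3365
  upper = min{1, (1 − p₀)/p₁} = 0.507 / 0.743 ≈ 0.6824

0.336 ≤ PN ≤ 0.682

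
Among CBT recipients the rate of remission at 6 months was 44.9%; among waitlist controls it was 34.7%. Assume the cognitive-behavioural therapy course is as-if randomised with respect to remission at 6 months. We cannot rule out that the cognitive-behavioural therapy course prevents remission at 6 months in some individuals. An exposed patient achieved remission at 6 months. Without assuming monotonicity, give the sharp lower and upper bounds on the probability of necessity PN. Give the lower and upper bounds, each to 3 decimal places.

p₁ = 0.449, p₀ = 0.347.
Under exogeneity alone the bounds on PN are max{0,(p₁−p₀)/p₁} ≤ PN ≤ min{1,(1−p₀)/p₁}.
  lower = (p₁ − p₀)/p₁ = 0.102 / 0.449 ≈ 0.2272
  upper = min{1, (1 − p₀)/p₁} = 0.653 / 0.449 ≈ 1.4543 → capped at 1

0.227 ≤ PN ≤ 1.000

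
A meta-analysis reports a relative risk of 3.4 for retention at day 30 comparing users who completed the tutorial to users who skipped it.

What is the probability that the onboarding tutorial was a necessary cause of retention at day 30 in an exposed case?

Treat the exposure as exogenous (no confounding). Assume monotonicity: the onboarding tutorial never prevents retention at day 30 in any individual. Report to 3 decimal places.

Under exogeneity and monotonicity, PN = (RR − 1) / RR = 1 − 1/RR.
PN = (3.4 − 1) / 3.4 = 2.4 / 3.4 ≈ 0.7059

PN ≈ 0.706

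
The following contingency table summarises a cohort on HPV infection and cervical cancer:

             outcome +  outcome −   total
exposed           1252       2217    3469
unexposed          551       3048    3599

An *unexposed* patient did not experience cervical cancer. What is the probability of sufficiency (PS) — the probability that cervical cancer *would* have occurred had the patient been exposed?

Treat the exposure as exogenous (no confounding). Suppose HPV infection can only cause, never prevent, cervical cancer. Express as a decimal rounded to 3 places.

p₁ = P(outcome | exposed) = 1252/3469 = 0.36091
p₀ = P(outcome | unexposed) = 551/3599 = 0.1531
Under exogeneity and monotonicity, PS = (p₁ − p₀) / (1 − p₀).
PS = (0.36091 − 0.1531) / (1 − 0.1531) = 0.20781 / 0.8469 ≈ 0.2454

PS ≈ 0.245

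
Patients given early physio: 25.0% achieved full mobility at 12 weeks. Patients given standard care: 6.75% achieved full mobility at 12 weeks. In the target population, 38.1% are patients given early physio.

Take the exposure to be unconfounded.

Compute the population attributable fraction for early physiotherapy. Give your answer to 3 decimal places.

p₁ = 0.25, p₀ = 0.0675.
Overall risk P(Y=1) = π·p₁ + (1−π)·p₀ = 0.381×0.25 + 0.619×0.0675 = 0.13703.
Under exogeneity, PAF = [P(Y=1) − p₀] / P(Y=1).
PAF = (0.13703 − 0.0675) / 0.13703 ≈ 0.5074

PAF ≈ 0.507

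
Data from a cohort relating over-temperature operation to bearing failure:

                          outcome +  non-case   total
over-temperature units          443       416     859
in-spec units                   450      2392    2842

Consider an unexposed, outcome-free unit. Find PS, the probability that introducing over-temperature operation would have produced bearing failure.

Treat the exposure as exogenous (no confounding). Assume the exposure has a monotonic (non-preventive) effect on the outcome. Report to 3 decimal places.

p₁ = P(outcome | exposed) = 443/859 = 0.51572
p₀ = P(outcome | unexposed) = 450/2842 = 0.15834
Under exogeneity and monotonicity, PS = (p₁ − p₀)/(1 − p₀).
PS = (0.51572 − 0.15834) / 0.84166 ≈ 0.4246

PS ≈ 0.425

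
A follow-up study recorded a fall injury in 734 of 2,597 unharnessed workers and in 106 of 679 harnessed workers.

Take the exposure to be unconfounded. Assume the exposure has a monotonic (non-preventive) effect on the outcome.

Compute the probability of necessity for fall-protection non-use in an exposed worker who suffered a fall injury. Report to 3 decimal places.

PN ≈ 0.448

p₁ = P(outcome | exposed) = 734/2597 = 0.28263
p₀ = P(outcome | unexposed) = 106/679 = 0.15611
Under exogeneity and monotonicity, PN = (p₁ − p₀) / p₁.
PN = (0.28263 − 0.15611) / 0.28263 = 0.12652 / 0.28263 ≈ 0.4477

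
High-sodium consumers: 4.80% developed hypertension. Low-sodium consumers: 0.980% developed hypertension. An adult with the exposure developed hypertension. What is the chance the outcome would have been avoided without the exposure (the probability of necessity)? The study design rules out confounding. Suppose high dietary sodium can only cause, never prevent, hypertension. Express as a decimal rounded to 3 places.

p₁ = 0.048, p₀ = 0.0098.
Under exogeneity and monotonicity, PN = (p₁ − p₀) / p₁.
PN = (0.048 − 0.0098) / 0.048 = 0.0382 / 0.048 ≈ 0.7958

PN ≈ 0.796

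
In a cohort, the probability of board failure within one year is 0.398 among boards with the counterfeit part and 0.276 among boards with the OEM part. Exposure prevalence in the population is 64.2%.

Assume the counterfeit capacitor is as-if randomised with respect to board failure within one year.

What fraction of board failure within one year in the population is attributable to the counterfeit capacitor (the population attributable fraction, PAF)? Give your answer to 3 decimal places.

PAF ≈ 0.221

Let p₁ = 0.398, p₀ = 0.276.
Overall risk P(Y=1) = π·p₁ + (1−π)·p₀ = 0.642×0.398 + 0.358×0.276 = 0.35432.
Under exogeneity, PAF = [P(Y=1) − p₀] / P(Y=1).
PAF = (0.35432 − 0.276) / 0.35432 ≈ 0.2211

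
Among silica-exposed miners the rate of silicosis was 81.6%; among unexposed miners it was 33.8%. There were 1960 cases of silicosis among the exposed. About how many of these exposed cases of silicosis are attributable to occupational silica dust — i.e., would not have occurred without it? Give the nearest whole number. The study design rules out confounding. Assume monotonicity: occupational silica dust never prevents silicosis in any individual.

p₁ = 0.816, p₀ = 0.338.
PN = (p₁ − p₀)/p₁ = (0.816 − 0.338) / 0.816 ≈ 0.58578.
Attributable cases ≈ PN × (exposed cases) = 0.58578 × 1960 ≈ 1148.14.

about 1148 cases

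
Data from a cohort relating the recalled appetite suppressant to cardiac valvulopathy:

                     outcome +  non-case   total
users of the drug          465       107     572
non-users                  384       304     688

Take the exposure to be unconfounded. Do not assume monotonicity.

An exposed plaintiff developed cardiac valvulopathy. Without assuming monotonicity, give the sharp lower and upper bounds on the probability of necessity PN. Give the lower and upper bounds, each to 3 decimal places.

p₁ = P(outcome | exposed) = 465/572 = 0.81294
p₀ = P(outcome | unexposed) = 384/688 = 0.55814
Under exogeneity alone the bounds on PN are max{0,(p₁−p₀)/p₁} ≤ PN ≤ min{1,(1−p₀)/p₁}.
  lower = (p₁ − p₀)/p₁ = 0.2548 / 0.81294 ≈ 0.3134
  upper = min{1, (1 − p₀)/p₁} = 0.44186 / 0.81294 ≈ 0.5435

0.313 ≤ PN ≤ 0.544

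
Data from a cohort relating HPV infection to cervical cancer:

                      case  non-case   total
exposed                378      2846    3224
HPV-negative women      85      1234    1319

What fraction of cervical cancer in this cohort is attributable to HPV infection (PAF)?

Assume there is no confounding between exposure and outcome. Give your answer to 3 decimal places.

PAF ≈ 0.368

p₁ = P(outcome | exposed) = 378/3224 = 0.11725
p₀ = P(outcome | unexposed) = 85/1319 = 0.064443
Exposure prevalence π = 3224/4543 = 0.70966; overall risk P(Y=1) = 0.10192.
Under exogeneity, PAF = [P(Y=1) − p₀]/P(Y=1).
PAF = (0.10192 − 0.064443) / 0.10192 ≈ 0.3677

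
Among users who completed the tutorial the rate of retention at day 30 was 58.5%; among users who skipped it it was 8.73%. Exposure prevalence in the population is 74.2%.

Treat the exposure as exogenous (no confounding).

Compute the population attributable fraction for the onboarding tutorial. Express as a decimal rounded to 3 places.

PAF ≈ 0.809

p₁ = 0.585, p₀ = 0.0873.
Overall risk P(Y=1) = π·p₁ + (1−π)·p₀ = 0.742×0.585 + 0.258×0.0873 = 0.45659.
Under exogeneity, PAF = [P(Y=1) − p₀] / P(Y=1).
PAF = (0.45659 − 0.0873) / 0.45659 ≈ 0.8088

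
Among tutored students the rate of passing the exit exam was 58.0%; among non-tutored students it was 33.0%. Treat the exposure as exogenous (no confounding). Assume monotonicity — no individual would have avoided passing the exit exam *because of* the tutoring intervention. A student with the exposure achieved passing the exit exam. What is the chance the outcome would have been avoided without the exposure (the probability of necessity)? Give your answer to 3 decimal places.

p₁ = 0.58, p₀ = 0.33.
Under exogeneity and monotonicity, PN = (p₁ − p₀) / p₁.
PN = (0.58 − 0.33) / 0.58 = 0.25 / 0.58 ≈ 0.4310

PN ≈ 0.431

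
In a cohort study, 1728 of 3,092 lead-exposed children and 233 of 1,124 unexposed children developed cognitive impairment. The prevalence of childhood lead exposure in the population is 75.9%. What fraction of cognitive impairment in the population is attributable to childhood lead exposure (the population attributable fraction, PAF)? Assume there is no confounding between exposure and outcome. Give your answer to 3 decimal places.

PAF ≈ 0.563

p₁ = P(outcome | exposed) = 1728/3092 = 0.55886
p₀ = P(outcome | unexposed) = 233/1124 = 0.2073
Overall risk P(Y=1) = π·p₁ + (1−π)·p₀ = 0.759×0.55886 + 0.241×0.2073 = 0.47413.
Under exogeneity, PAF = [P(Y=1) − p₀] / P(Y=1).
PAF = (0.47413 − 0.2073) / 0.47413 ≈ 0.5628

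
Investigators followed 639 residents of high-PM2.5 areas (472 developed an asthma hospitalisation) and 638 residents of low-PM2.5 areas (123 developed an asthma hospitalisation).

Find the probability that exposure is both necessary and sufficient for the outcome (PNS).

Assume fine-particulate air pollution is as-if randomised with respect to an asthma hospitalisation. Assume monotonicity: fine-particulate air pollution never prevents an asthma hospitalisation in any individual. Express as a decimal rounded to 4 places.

PNS ≈ 0.5459

p₁ = P(outcome | exposed) = 472/639 = 0.73865
p₀ = P(outcome | unexposed) = 123/638 = 0.19279
Under exogeneity and monotonicity, PNS = p₁ − p₀.
PNS = 0.73865 − 0.19279 = 0.54586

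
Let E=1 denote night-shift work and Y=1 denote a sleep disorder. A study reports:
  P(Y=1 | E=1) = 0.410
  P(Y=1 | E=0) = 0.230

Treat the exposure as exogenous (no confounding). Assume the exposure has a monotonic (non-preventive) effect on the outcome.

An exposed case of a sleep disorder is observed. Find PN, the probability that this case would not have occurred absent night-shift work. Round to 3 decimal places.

PN ≈ 0.439

Let p₁ = 0.41, p₀ = 0.23.
Under exogeneity and monotonicity, PN = (p₁ − p₀) / p₁.
PN = (0.41 − 0.23) / 0.41 = 0.18 / 0.41 ≈ 0.4390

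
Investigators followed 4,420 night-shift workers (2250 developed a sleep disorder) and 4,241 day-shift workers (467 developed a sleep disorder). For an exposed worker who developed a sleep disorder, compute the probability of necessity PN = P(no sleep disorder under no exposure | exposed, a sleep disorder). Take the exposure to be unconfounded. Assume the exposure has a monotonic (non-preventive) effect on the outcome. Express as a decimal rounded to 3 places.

p₁ = P(outcome | exposed) = 2250/4420 = 0.50905
p₀ = P(outcome | unexposed) = 467/4241 = 0.11012
Under exogeneity and monotonicity, PN = (p₁ − p₀) / p₁.
PN = (0.50905 − 0.11012) / 0.50905 = 0.39893 / 0.50905 ≈ 0.7837

PN ≈ 0.784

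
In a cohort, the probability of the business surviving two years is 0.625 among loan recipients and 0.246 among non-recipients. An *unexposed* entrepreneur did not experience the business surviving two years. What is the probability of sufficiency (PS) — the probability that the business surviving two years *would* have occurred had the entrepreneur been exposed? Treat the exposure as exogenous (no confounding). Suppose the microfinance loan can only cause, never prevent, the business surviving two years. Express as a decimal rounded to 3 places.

Let p₁ = 0.625, p₀ = 0.246.
Under exogeneity and monotonicity, PS = (p₁ − p₀) / (1 − p₀).
PS = (0.625 − 0.246) / (1 − 0.246) = 0.379 / 0.754 ≈ 0.5027

PS ≈ 0.503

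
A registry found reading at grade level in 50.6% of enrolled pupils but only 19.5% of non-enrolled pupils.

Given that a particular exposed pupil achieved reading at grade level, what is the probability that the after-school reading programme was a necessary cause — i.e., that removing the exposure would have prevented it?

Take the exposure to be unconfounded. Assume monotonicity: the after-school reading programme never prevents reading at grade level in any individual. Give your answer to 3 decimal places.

PN ≈ 0.615

p₁ = 0.506, p₀ = 0.195.
Under exogeneity and monotonicity, PN = (p₁ − p₀) / p₁.
PN = (0.506 − 0.195) / 0.506 = 0.311 / 0.506 ≈ 0.6146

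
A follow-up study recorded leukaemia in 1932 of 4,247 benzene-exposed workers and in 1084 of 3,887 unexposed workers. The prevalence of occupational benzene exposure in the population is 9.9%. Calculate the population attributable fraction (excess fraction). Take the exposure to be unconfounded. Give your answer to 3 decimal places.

PAF ≈ 0.059

p₁ = P(outcome | exposed) = 1932/4247 = 0.45491
p₀ = P(outcome | unexposed) = 1084/3887 = 0.27888
Overall risk P(Y=1) = π·p₁ + (1−π)·p₀ = 0.099×0.45491 + 0.901×0.27888 = 0.29631.
Under exogeneity, PAF = [P(Y=1) − p₀] / P(Y=1).
PAF = (0.29631 − 0.27888) / 0.29631 ≈ 0.0588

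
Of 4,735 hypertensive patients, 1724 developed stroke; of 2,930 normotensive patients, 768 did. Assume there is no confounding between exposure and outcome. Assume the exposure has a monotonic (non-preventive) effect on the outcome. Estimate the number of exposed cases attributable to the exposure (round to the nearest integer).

about 483 cases

p₁ = P(outcome | exposed) = 1724/4735 = 0.3641
p₀ = P(outcome | unexposed) = 768/2930 = 0.26212
PN = (p₁ − p₀)/p₁ = (0.3641 − 0.26212) / 0.3641 ≈ 0.28009.
Attributable cases ≈ PN × (exposed cases) = 0.28009 × 1724 ≈ 482.88.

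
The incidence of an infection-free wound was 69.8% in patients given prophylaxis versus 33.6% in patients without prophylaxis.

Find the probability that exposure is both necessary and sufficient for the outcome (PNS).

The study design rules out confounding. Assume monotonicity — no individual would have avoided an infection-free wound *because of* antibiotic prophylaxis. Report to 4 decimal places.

PNS ≈ 0.3620

p₁ = 0.698, p₀ = 0.336.
Under exogeneity and monotonicity, PNS = p₁ − p₀.
PNS = 0.698 − 0.336 = 0.362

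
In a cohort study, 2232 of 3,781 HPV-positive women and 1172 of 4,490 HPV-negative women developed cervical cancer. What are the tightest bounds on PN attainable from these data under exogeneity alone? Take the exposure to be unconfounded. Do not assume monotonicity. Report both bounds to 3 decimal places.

p₁ = P(outcome | exposed) = 2232/3781 = 0.59032
p₀ = P(outcome | unexposed) = 1172/4490 = 0.26102
Under exogeneity alone the bounds on PN are max{0,(p₁−p₀)/p₁} ≤ PN ≤ min{1,(1−p₀)/p₁}.
  lower = (p₁ − p₀)/p₁ = 0.3293 / 0.59032 ≈ 0.5578
  upper = min{1, (1 − p₀)/p₁} = 0.73898 / 0.59032 ≈ 1.2518 → capped at 1

0.558 ≤ PN ≤ 1.000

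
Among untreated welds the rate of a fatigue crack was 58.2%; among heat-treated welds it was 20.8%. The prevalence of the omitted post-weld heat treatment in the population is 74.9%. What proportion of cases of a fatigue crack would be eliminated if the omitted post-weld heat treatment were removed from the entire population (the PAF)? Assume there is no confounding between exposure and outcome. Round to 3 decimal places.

PAF ≈ 0.574

p₁ = 0.582, p₀ = 0.208.
Overall risk P(Y=1) = π·p₁ + (1−π)·p₀ = 0.749×0.582 + 0.251×0.208 = 0.48813.
Under exogeneity, PAF = [P(Y=1) − p₀] / P(Y=1).
PAF = (0.48813 − 0.208) / 0.48813 ≈ 0.5739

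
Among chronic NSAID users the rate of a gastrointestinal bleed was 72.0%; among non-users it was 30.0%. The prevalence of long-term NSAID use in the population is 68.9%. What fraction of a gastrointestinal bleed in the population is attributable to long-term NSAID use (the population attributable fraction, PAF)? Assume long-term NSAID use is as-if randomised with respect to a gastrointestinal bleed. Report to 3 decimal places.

PAF ≈ 0.491

p₁ = 0.72, p₀ = 0.3.
Overall risk P(Y=1) = π·p₁ + (1−π)·p₀ = 0.689×0.72 + 0.311×0.3 = 0.58938.
Under exogeneity, PAF = [P(Y=1) − p₀] / P(Y=1).
PAF = (0.58938 − 0.3) / 0.58938 ≈ 0.4910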